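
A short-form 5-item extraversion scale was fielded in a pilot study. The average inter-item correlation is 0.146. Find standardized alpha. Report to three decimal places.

standardized alpha = 0.461

Standardized α = k·r̄ / (1 + (k−1)·r̄) = 5 × 0.146 / (1 + 4 × 0.146)
  = 0.7300 / 1.5840 = 0.461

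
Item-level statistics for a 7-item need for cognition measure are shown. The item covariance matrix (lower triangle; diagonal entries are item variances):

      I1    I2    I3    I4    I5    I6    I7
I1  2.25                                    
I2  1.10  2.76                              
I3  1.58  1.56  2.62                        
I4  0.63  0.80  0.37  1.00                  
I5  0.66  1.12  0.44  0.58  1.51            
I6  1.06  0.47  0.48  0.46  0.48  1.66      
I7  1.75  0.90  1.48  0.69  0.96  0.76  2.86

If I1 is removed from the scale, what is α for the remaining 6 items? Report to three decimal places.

Remaining items: I2, I3, I4, I5, I6, I7 (k = 6).
ΣVar(i) = 2.76 + 2.62 + 1.00 + 1.51 + 1.66 + 2.86 = 12.41
total variance = 12.41 + 2 × 11.55 = 35.51
α (item deleted) = (6/5)·(1 − 12.41/35.51) = 0.781

α = 0.781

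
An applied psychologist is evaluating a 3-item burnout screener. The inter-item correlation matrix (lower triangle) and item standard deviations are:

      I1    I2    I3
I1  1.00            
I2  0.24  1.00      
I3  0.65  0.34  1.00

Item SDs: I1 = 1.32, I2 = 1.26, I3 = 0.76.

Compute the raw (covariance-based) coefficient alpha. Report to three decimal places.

Σσ²ᵢ = 1.32² + 1.26² + 0.76² = 3.9076
Covariances σ_ij = r_ij · s_i · s_j:
  σ(I1,I2) = 0.24 × 1.32 × 1.26 = 0.3992
  σ(I1,I3) = 0.65 × 1.32 × 0.76 = 0.6521
  σ(I2,I3) = 0.34 × 1.26 × 0.76 = 0.3256
σ²_T = Σσ²ᵢ + 2·Σσ_ij = 3.9076 + 2 × 1.3769 = 6.6614
α = (3/2)·(1 − 3.9076/6.6614) = 0.620

α = 0.620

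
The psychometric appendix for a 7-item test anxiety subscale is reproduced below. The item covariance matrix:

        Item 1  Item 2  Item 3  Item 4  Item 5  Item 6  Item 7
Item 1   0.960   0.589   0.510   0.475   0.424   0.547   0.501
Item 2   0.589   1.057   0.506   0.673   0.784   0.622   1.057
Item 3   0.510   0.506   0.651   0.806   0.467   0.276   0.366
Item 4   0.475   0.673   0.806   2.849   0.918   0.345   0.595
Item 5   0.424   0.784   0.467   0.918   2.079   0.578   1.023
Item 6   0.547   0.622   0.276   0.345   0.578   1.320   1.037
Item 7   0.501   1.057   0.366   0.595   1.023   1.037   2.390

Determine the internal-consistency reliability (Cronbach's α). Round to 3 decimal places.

α = 0.815

Σσᵢ² = 0.960 + 1.057 + 0.651 + 2.849 + 2.079 + 1.320 + 2.390 = 11.306
Sum of off-diagonal covariances = 13.099
Var(T) = 11.306 + 2 × 13.099 = 37.504
α = (k/(k−1))·(1 − Σσᵢ²/Var(T)) = (7/6)·(1 − 11.306/37.504) = 0.815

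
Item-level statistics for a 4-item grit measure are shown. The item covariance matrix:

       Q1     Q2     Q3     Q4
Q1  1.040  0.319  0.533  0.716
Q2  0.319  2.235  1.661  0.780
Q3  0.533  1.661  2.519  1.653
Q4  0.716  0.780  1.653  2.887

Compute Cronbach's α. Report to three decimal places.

sum of item variances = 1.040 + 2.235 + 2.519 + 2.887 = 8.681
Sum of off-diagonal covariances = 5.662
σ²_total = 8.681 + 2 × 5.662 = 20.005
α = (k/(k−1))·(1 − sum of item variances/σ²_total) = (4/3)·(1 − 8.681/20.005) = 0.755

Cronbach's α = 0.755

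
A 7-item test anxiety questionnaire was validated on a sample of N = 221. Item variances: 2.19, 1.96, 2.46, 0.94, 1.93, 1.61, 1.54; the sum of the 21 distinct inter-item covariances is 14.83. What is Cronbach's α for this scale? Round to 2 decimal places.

sum of item variances = 2.19 + 1.96 + 2.46 + 0.94 + 1.93 + 1.61 + 1.54 = 12.63
Sum of distinct covariances = 14.83
Var(T) = sum of item variances + 2·Σcov = 12.63 + 2 × 14.83 = 42.29
α = (7/6)·(1 − 12.63/42.29) = 0.82

α = 0.82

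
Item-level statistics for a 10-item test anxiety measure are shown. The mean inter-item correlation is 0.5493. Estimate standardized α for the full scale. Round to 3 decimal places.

α = 0.924

Standardized α = k·r̄ / (1 + (k−1)·r̄) = 10 × 0.5493 / (1 + 9 × 0.5493)
  = 5.4930 / 5.9437 = 0.924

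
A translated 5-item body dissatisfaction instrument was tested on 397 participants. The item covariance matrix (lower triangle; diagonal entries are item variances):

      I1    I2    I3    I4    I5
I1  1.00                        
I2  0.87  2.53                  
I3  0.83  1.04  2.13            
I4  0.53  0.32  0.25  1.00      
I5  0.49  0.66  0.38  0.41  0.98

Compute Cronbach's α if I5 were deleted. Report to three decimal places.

Cronbach's α = 0.714

Remaining items: I1, I2, I3, I4 (k = 4).
Σσ²ᵢ = 1.00 + 2.53 + 2.13 + 1.00 = 6.66
Var(T) = 6.66 + 2 × 3.84 = 14.34
α (item deleted) = (4/3)·(1 − 6.66/14.34) = 0.714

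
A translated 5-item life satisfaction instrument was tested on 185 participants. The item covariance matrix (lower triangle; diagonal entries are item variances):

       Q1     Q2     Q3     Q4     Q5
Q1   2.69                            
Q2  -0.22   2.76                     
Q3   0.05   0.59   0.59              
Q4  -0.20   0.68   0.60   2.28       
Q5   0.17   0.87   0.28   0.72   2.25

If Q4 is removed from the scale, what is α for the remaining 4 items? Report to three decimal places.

Remaining items: Q1, Q2, Q3, Q5 (k = 4).
Σσᵢ² = 2.69 + 2.76 + 0.59 + 2.25 = 8.29
total variance = 8.29 + 2 × 1.74 = 11.77
α (item deleted) = (4/3)·(1 − 8.29/11.77) = 0.394

α = 0.394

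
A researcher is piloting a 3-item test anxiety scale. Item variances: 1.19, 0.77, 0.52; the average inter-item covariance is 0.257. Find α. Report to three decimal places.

ΣVar(i) = 1.19 + 0.77 + 0.52 = 2.48
Sum of the 3 distinct covariances = 3 × 0.257 = 0.771
Var(T) = ΣVar(i) + 2·Σcov = 2.48 + 2 × 0.771 = 4.022
α = (3/2)·(1 − 2.48/4.022) = 0.575

α = 0.575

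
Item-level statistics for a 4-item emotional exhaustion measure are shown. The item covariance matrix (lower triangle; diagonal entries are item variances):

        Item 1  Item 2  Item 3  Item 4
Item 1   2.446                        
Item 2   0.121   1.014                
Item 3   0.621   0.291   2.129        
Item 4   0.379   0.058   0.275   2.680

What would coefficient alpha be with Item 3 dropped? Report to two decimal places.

α = 0.23

Remaining items: Item 1, Item 2, Item 4 (k = 3).
Σσᵢ² = 2.446 + 1.014 + 2.680 = 6.140
σ²_total = 6.140 + 2 × 0.558 = 7.256
α (item deleted) = (3/2)·(1 − 6.140/7.256) = 0.23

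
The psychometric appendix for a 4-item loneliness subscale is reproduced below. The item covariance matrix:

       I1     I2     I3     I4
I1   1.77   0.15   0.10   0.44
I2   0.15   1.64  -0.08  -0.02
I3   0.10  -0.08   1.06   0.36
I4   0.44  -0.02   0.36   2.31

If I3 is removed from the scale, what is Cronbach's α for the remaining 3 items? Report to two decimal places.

Remaining items: I1, I2, I4 (k = 3).
sum of item variances = 1.77 + 1.64 + 2.31 = 5.72
total variance = 5.72 + 2 × 0.57 = 6.86
α (item deleted) = (3/2)·(1 − 5.72/6.86) = 0.25

Cronbach's α = 0.25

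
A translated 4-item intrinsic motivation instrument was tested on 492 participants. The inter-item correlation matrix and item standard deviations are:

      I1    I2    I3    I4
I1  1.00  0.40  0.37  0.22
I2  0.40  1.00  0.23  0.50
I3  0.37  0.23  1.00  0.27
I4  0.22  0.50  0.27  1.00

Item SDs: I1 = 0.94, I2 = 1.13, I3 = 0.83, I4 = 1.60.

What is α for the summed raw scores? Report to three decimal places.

α = 0.643

Σσ²ᵢ = 0.94² + 1.13² + 0.83² + 1.60² = 5.4094
Covariances σ_ij = r_ij · s_i · s_j:
  σ(I1,I2) = 0.40 × 0.94 × 1.13 = 0.4249
  σ(I1,I3) = 0.37 × 0.94 × 0.83 = 0.2887
  σ(I1,I4) = 0.22 × 0.94 × 1.60 = 0.3309
  σ(I2,I3) = 0.23 × 1.13 × 0.83 = 0.2157
  σ(I2,I4) = 0.50 × 1.13 × 1.60 = 0.9040
  σ(I3,I4) = 0.27 × 0.83 × 1.60 = 0.3586
σ²_T = Σσ²ᵢ + 2·Σσ_ij = 5.4094 + 2 × 2.5228 = 10.4550
α = (4/3)·(1 − 5.4094/10.4550) = 0.643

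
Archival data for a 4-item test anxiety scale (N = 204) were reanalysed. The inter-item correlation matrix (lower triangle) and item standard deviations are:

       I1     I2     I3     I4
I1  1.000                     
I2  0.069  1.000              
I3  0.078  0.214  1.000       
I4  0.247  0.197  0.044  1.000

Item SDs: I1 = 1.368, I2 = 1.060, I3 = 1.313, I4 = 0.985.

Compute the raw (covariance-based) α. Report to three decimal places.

α = 0.380

Σσ²ᵢ = 1.368² + 1.060² + 1.313² + 0.985² = 5.6892
Covariances σ_ij = r_ij · s_i · s_j:
  σ(I1,I2) = 0.069 × 1.368 × 1.060 = 0.1001
  σ(I1,I3) = 0.078 × 1.368 × 1.313 = 0.1401
  σ(I1,I4) = 0.247 × 1.368 × 0.985 = 0.3328
  σ(I2,I3) = 0.214 × 1.060 × 1.313 = 0.2978
  σ(I2,I4) = 0.197 × 1.060 × 0.985 = 0.2057
  σ(I3,I4) = 0.044 × 1.313 × 0.985 = 0.0569
σ²_T = Σσ²ᵢ + 2·Σσ_ij = 5.6892 + 2 × 1.1334 = 7.9560
α = (4/3)·(1 − 5.6892/7.9560) = 0.380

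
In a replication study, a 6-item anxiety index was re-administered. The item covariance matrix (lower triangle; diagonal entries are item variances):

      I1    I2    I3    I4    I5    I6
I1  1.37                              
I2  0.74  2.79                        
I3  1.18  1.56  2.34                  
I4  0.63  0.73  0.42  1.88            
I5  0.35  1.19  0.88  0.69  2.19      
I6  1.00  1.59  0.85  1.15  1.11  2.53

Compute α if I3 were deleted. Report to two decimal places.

Remaining items: I1, I2, I4, I5, I6 (k = 5).
Σσᵢ² = 1.37 + 2.79 + 1.88 + 2.19 + 2.53 = 10.76
σ²_total = 10.76 + 2 × 9.18 = 29.12
α (item deleted) = (5/4)·(1 − 10.76/29.12) = 0.79

α = 0.79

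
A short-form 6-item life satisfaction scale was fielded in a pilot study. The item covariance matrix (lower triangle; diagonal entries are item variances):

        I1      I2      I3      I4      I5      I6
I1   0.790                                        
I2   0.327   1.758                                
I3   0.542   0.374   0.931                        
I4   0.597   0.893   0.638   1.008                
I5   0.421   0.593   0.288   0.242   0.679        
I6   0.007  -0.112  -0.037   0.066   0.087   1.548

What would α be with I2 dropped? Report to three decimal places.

Remaining items: I1, I3, I4, I5, I6 (k = 5).
Σσ²ᵢ = 0.790 + 0.931 + 1.008 + 0.679 + 1.548 = 4.956
Var(T) = 4.956 + 2 × 2.851 = 10.658
α (item deleted) = (5/4)·(1 − 4.956/10.658) = 0.669

α = 0.669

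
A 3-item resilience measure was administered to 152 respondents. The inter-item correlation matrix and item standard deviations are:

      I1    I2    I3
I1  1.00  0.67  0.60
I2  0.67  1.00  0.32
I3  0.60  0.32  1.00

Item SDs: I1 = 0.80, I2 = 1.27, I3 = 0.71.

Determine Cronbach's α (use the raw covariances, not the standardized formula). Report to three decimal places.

Σσ²ᵢ = 0.80² + 1.27² + 0.71² = 2.7570
Covariances σ_ij = r_ij · s_i · s_j:
  σ(I1,I2) = 0.67 × 0.80 × 1.27 = 0.6807
  σ(I1,I3) = 0.60 × 0.80 × 0.71 = 0.3408
  σ(I2,I3) = 0.32 × 1.27 × 0.71 = 0.2885
σ²_T = Σσ²ᵢ + 2·Σσ_ij = 2.7570 + 2 × 1.3100 = 5.3770
α = (3/2)·(1 − 2.7570/5.3770) = 0.731

α = 0.731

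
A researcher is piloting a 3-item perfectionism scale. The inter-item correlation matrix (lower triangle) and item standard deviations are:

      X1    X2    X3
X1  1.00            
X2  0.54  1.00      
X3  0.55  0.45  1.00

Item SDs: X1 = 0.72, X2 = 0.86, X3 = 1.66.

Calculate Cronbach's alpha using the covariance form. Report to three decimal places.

Σσ²ᵢ = 0.72² + 0.86² + 1.66² = 4.0136
Covariances σ_ij = r_ij · s_i · s_j:
  σ(X1,X2) = 0.54 × 0.72 × 0.86 = 0.3344
  σ(X1,X3) = 0.55 × 0.72 × 1.66 = 0.6574
  σ(X2,X3) = 0.45 × 0.86 × 1.66 = 0.6424
σ²_T = Σσ²ᵢ + 2·Σσ_ij = 4.0136 + 2 × 1.6342 = 7.2820
α = (3/2)·(1 − 4.0136/7.2820) = 0.673

Cronbach's alpha = 0.673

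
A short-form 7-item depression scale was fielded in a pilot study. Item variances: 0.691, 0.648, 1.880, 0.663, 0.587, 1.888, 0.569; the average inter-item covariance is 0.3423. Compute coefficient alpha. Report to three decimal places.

α = 0.787

Σσᵢ² = 0.691 + 0.648 + 1.880 + 0.663 + 0.587 + 1.888 + 0.569 = 6.926
Sum of the 21 distinct covariances = 21 × 0.3423 = 7.1883
Var(T) = Σσᵢ² + 2·Σcov = 6.926 + 2 × 7.1883 = 21.3026
α = (7/6)·(1 − 6.926/21.3026) = 0.787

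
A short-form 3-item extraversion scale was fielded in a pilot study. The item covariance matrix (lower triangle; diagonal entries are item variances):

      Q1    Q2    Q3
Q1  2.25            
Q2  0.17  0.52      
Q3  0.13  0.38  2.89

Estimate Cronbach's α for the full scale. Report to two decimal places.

α = 0.29

ΣVar(i) = 2.25 + 0.52 + 2.89 = 5.66
Sum of the distinct covariances = 0.68
total variance = 5.66 + 2 × 0.68 = 7.02
α = (k/(k−1))·(1 − ΣVar(i)/total variance) = (3/2)·(1 − 5.66/7.02) = 0.29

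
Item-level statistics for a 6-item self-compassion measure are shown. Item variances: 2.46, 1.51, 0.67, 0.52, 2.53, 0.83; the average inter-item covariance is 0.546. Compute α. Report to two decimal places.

α = 0.79

Σσᵢ² = 2.46 + 1.51 + 0.67 + 0.52 + 2.53 + 0.83 = 8.52
Sum of the 15 distinct covariances = 15 × 0.546 = 8.190
total variance = Σσᵢ² + 2·Σcov = 8.52 + 2 × 8.190 = 24.900
α = (6/5)·(1 − 8.52/24.900) = 0.79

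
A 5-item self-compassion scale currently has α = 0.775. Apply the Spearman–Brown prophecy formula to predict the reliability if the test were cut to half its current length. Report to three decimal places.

Length factor m = 1/2
α' = m·α / (1 − (1−m)·α)
   = 1/2 × 0.775 / (1 − (1 − 1/2) × 0.775)
   = 0.3875 / 0.6125 = 0.633

predicted reliability = 0.633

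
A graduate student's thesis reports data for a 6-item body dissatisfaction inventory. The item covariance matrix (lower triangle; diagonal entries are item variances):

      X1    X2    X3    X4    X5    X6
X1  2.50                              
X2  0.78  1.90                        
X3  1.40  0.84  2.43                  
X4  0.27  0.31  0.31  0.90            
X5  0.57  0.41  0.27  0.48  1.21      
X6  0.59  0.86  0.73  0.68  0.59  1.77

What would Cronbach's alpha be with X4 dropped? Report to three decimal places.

Remaining items: X1, X2, X3, X5, X6 (k = 5).
ΣVar(i) = 2.50 + 1.90 + 2.43 + 1.21 + 1.77 = 9.81
total variance = 9.81 + 2 × 7.04 = 23.89
α (item deleted) = (5/4)·(1 − 9.81/23.89) = 0.737

Cronbach's alpha = 0.737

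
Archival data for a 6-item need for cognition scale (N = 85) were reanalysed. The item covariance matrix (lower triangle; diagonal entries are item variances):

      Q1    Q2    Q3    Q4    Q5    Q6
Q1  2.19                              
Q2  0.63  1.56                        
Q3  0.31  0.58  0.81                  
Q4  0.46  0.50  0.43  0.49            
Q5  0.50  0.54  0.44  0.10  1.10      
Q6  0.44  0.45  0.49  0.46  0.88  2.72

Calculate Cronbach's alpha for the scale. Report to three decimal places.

α = 0.743

ΣVar(i) = 2.19 + 1.56 + 0.81 + 0.49 + 1.10 + 2.72 = 8.87
Sum of the distinct covariances = 7.21
σ²_T = 8.87 + 2 × 7.21 = 23.29
α = (k/(k−1))·(1 − ΣVar(i)/σ²_T) = (6/5)·(1 − 8.87/23.29) = 0.743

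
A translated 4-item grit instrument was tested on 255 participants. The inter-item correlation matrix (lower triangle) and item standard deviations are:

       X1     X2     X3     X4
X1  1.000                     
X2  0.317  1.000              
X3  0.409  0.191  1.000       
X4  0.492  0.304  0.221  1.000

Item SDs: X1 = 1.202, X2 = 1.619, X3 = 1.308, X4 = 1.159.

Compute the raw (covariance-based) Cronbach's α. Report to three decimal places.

Cronbach's α = 0.637

Σσ²ᵢ = 1.202² + 1.619² + 1.308² + 1.159² = 7.1201
Covariances σ_ij = r_ij · s_i · s_j:
  σ(X1,X2) = 0.317 × 1.202 × 1.619 = 0.6169
  σ(X1,X3) = 0.409 × 1.202 × 1.308 = 0.6430
  σ(X1,X4) = 0.492 × 1.202 × 1.159 = 0.6854
  σ(X2,X3) = 0.191 × 1.619 × 1.308 = 0.4045
  σ(X2,X4) = 0.304 × 1.619 × 1.159 = 0.5704
  σ(X3,X4) = 0.221 × 1.308 × 1.159 = 0.3350
σ²_T = Σσ²ᵢ + 2·Σσ_ij = 7.1201 + 2 × 3.2552 = 13.6305
α = (4/3)·(1 − 7.1201/13.6305) = 0.637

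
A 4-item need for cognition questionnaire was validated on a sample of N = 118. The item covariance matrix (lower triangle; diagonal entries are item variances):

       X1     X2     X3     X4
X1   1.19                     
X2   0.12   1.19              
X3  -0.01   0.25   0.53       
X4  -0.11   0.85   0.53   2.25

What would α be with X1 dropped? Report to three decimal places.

α = 0.676

Remaining items: X2, X3, X4 (k = 3).
ΣVar(i) = 1.19 + 0.53 + 2.25 = 3.97
σ²_T = 3.97 + 2 × 1.63 = 7.23
α (item deleted) = (3/2)·(1 − 3.97/7.23) = 0.676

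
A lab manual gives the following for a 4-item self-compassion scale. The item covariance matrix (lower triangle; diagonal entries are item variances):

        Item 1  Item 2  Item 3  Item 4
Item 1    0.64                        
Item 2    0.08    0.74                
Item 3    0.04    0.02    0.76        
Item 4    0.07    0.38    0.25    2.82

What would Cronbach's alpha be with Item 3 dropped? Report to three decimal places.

Remaining items: Item 1, Item 2, Item 4 (k = 3).
Σσᵢ² = 0.64 + 0.74 + 2.82 = 4.20
Var(T) = 4.20 + 2 × 0.53 = 5.26
α (item deleted) = (3/2)·(1 − 4.20/5.26) = 0.302

α = 0.302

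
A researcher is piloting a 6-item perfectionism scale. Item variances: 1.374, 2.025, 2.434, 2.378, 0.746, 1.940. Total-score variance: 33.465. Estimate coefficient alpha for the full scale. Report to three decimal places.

Σσᵢ² = 1.374 + 2.025 + 2.434 + 2.378 + 0.746 + 1.940 = 10.897
α = (k/(k−1))·(1 − Σσᵢ²/total variance) = (6/5)·(1 − 10.897/33.465) = 0.809

α = 0.809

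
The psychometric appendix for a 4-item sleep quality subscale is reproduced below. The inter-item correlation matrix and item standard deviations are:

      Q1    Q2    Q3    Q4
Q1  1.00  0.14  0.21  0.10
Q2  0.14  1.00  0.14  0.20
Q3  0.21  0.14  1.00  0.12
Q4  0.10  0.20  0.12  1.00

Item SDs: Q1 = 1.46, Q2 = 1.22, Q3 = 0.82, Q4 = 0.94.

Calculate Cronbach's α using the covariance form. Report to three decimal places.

Σσ²ᵢ = 1.46² + 1.22² + 0.82² + 0.94² = 5.1760
Covariances σ_ij = r_ij · s_i · s_j:
  σ(Q1,Q2) = 0.14 × 1.46 × 1.22 = 0.2494
  σ(Q1,Q3) = 0.21 × 1.46 × 0.82 = 0.2514
  σ(Q1,Q4) = 0.10 × 1.46 × 0.94 = 0.1372
  σ(Q2,Q3) = 0.14 × 1.22 × 0.82 = 0.1401
  σ(Q2,Q4) = 0.20 × 1.22 × 0.94 = 0.2294
  σ(Q3,Q4) = 0.12 × 0.82 × 0.94 = 0.0925
σ²_T = Σσ²ᵢ + 2·Σσ_ij = 5.1760 + 2 × 1.1000 = 7.3760
α = (4/3)·(1 − 5.1760/7.3760) = 0.398

Cronbach's α = 0.398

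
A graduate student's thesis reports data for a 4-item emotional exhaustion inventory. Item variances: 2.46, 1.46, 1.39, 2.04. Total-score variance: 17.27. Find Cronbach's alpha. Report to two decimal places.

sum of item variances = 2.46 + 1.46 + 1.39 + 2.04 = 7.35
α = (k/(k−1))·(1 − sum of item variances/total variance) = (4/3)·(1 − 7.35/17.27) = 0.77

Cronbach's alpha = 0.77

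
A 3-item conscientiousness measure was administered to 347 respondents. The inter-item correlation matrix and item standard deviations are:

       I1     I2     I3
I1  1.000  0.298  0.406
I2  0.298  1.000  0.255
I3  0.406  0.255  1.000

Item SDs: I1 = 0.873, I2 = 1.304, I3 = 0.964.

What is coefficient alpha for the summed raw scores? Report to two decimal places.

coefficient alpha = 0.56

Σσ²ᵢ = 0.873² + 1.304² + 0.964² = 3.3918
Covariances σ_ij = r_ij · s_i · s_j:
  σ(I1,I2) = 0.298 × 0.873 × 1.304 = 0.3392
  σ(I1,I3) = 0.406 × 0.873 × 0.964 = 0.3417
  σ(I2,I3) = 0.255 × 1.304 × 0.964 = 0.3205
σ²_T = Σσ²ᵢ + 2·Σσ_ij = 3.3918 + 2 × 1.0014 = 5.3946
α = (3/2)·(1 − 3.3918/5.3946) = 0.56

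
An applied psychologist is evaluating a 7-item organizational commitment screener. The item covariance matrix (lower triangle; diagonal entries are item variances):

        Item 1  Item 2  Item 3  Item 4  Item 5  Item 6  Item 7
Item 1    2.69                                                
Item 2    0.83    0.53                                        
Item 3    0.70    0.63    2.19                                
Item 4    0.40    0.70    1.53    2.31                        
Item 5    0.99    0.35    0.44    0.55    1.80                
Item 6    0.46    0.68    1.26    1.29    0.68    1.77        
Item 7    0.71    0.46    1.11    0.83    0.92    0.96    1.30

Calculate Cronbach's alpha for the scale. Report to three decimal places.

Σσᵢ² = 2.69 + 0.53 + 2.19 + 2.31 + 1.80 + 1.77 + 1.30 = 12.59
Sum of off-diagonal covariances = 16.48
total variance = 12.59 + 2 × 16.48 = 45.55
α = (k/(k−1))·(1 − Σσᵢ²/total variance) = (7/6)·(1 − 12.59/45.55) = 0.844

α = 0.844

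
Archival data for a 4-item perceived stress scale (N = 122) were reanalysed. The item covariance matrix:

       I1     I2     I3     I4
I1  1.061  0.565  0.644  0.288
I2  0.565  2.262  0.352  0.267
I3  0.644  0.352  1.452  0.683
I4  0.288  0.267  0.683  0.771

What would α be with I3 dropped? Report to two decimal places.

α = 0.53

Remaining items: I1, I2, I4 (k = 3).
sum of item variances = 1.061 + 2.262 + 0.771 = 4.094
σ²_T = 4.094 + 2 × 1.120 = 6.334
α (item deleted) = (3/2)·(1 − 4.094/6.334) = 0.53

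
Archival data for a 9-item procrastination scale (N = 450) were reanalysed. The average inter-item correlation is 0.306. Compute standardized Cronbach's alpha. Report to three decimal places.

standardized Cronbach's alpha = 0.799

Standardized α = k·r̄ / (1 + (k−1)·r̄) = 9 × 0.306 / (1 + 8 × 0.306)
  = 2.7540 / 3.4480 = 0.799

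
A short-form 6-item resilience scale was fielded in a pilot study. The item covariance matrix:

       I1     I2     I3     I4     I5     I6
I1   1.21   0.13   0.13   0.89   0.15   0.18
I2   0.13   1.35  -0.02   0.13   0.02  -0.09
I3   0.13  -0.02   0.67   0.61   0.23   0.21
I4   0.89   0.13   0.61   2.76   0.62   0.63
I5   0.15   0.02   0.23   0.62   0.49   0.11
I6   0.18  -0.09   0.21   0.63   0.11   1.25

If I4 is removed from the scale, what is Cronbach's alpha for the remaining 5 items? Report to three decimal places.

Cronbach's alpha = 0.371

Remaining items: I1, I2, I3, I5, I6 (k = 5).
ΣVar(i) = 1.21 + 1.35 + 0.67 + 0.49 + 1.25 = 4.97
total variance = 4.97 + 2 × 1.05 = 7.07
α (item deleted) = (5/4)·(1 − 4.97/7.07) = 0.371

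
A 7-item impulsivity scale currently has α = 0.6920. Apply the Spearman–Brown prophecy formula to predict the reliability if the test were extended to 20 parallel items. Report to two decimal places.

Length factor m = 20/7 = 2.8571
α' = m·α / (1 + (m−1)·α)
   = 20/7 × 0.6920 / (1 + (20/7 − 1) × 0.6920)
   = 1.9771 / 2.2851 = 0.87

predicted reliability = 0.87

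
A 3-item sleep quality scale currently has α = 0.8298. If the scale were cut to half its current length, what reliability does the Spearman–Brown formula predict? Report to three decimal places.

Length factor m = 1/2
α' = m·α / (1 − (1−m)·α)
   = 1/2 × 0.8298 / (1 − (1 − 1/2) × 0.8298)
   = 0.4149 / 0.5851 = 0.709

predicted reliability = 0.709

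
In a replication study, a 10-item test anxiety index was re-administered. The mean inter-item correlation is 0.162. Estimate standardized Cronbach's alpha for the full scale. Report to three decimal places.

standardized Cronbach's alpha = 0.659

Standardized α = k·r̄ / (1 + (k−1)·r̄) = 10 × 0.162 / (1 + 9 × 0.162)
  = 1.6200 / 2.4580 = 0.659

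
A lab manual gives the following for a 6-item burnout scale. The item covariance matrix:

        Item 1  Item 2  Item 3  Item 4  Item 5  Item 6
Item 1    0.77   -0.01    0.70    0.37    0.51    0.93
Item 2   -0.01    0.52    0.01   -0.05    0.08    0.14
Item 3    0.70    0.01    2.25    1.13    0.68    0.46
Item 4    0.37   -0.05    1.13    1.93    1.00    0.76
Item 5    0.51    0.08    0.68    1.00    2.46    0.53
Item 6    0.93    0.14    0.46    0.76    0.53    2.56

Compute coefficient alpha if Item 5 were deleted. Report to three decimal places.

Remaining items: Item 1, Item 2, Item 3, Item 4, Item 6 (k = 5).
Σσ²ᵢ = 0.77 + 0.52 + 2.25 + 1.93 + 2.56 = 8.03
σ²_total = 8.03 + 2 × 4.44 = 16.91
α (item deleted) = (5/4)·(1 − 8.03/16.91) = 0.656

α = 0.656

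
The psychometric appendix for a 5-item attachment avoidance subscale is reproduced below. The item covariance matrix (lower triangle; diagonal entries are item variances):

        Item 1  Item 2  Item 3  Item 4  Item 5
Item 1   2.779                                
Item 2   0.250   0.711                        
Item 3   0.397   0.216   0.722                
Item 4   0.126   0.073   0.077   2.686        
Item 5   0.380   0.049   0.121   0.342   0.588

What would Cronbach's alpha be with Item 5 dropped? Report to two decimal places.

Cronbach's alpha = 0.33

Remaining items: Item 1, Item 2, Item 3, Item 4 (k = 4).
Σσᵢ² = 2.779 + 0.711 + 0.722 + 2.686 = 6.898
total variance = 6.898 + 2 × 1.139 = 9.176
α (item deleted) = (4/3)·(1 − 6.898/9.176) = 0.33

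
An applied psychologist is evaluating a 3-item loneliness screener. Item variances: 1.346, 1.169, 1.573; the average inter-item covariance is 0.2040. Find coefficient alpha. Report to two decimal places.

coefficient alpha = 0.35

ΣVar(i) = 1.346 + 1.169 + 1.573 = 4.088
Sum of the 3 distinct covariances = 3 × 0.2040 = 0.6120
σ²_total = ΣVar(i) + 2·Σcov = 4.088 + 2 × 0.6120 = 5.3120
α = (3/2)·(1 − 4.088/5.3120) = 0.35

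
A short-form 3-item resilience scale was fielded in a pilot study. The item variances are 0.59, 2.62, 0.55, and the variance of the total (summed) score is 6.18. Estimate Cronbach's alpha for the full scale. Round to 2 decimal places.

ΣVar(i) = 0.59 + 2.62 + 0.55 = 3.76
α = (k/(k−1))·(1 − ΣVar(i)/σ²_total) = (3/2)·(1 − 3.76/6.18) = 0.59

α = 0.59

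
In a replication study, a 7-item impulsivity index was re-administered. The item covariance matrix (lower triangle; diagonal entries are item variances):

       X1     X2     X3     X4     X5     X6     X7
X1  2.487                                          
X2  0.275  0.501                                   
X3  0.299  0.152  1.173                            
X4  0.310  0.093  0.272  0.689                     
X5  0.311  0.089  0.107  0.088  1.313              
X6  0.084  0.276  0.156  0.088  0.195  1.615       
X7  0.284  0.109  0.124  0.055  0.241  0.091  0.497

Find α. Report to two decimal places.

α = 0.55

Σσᵢ² = 2.487 + 0.501 + 1.173 + 0.689 + 1.313 + 1.615 + 0.497 = 8.275
Sum of off-diagonal covariances = 3.699
σ²_total = 8.275 + 2 × 3.699 = 15.673
α = (k/(k−1))·(1 − Σσᵢ²/σ²_total) = (7/6)·(1 − 8.275/15.673) = 0.55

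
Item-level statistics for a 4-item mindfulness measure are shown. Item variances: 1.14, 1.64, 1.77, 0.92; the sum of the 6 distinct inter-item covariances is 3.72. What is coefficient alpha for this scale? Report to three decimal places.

sum of item variances = 1.14 + 1.64 + 1.77 + 0.92 = 5.47
Sum of distinct covariances = 3.72
σ²_T = sum of item variances + 2·Σcov = 5.47 + 2 × 3.72 = 12.91
α = (4/3)·(1 − 5.47/12.91) = 0.768

α = 0.768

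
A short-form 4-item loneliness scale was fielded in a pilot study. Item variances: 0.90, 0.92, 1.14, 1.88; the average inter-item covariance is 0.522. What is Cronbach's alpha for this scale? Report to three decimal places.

Cronbach's alpha = 0.752

Σσ²ᵢ = 0.90 + 0.92 + 1.14 + 1.88 = 4.84
Sum of the 6 distinct covariances = 6 × 0.522 = 3.132
total variance = Σσ²ᵢ + 2·Σcov = 4.84 + 2 × 3.132 = 11.104
α = (4/3)·(1 − 4.84/11.104) = 0.752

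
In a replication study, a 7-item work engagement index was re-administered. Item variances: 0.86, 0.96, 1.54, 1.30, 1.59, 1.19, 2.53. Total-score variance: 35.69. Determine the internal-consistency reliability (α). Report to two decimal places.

ΣVar(i) = 0.86 + 0.96 + 1.54 + 1.30 + 1.59 + 1.19 + 2.53 = 9.97
α = (k/(k−1))·(1 − ΣVar(i)/total variance) = (7/6)·(1 − 9.97/35.69) = 0.84

α = 0.84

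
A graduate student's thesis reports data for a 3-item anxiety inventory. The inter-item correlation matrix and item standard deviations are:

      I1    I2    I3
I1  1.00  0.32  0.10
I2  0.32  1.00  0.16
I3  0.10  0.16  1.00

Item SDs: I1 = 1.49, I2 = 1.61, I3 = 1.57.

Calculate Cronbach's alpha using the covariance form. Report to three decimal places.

Σσ²ᵢ = 1.49² + 1.61² + 1.57² = 7.2771
Covariances σ_ij = r_ij · s_i · s_j:
  σ(I1,I2) = 0.32 × 1.49 × 1.61 = 0.7676
  σ(I1,I3) = 0.10 × 1.49 × 1.57 = 0.2339
  σ(I2,I3) = 0.16 × 1.61 × 1.57 = 0.4044
σ²_T = Σσ²ᵢ + 2·Σσ_ij = 7.2771 + 2 × 1.4059 = 10.0889
α = (3/2)·(1 − 7.2771/10.0889) = 0.418

α = 0.418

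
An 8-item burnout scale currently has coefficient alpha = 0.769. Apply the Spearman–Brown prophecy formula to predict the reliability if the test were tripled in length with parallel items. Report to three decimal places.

predicted reliability = 0.909

Length factor m = 3
α' = m·α / (1 + (m−1)·α)
   = 3 × 0.769 / (1 + (3 − 1) × 0.769)
   = 2.3070 / 2.5380 = 0.909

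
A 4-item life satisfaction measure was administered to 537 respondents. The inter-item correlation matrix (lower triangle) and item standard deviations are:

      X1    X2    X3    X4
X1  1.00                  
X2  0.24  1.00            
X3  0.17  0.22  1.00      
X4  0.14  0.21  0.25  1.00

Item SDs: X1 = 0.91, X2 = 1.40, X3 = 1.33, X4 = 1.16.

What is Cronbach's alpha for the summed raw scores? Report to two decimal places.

Cronbach's alpha = 0.50

Σσ²ᵢ = 0.91² + 1.40² + 1.33² + 1.16² = 5.9026
Covariances σ_ij = r_ij · s_i · s_j:
  σ(X1,X2) = 0.24 × 0.91 × 1.40 = 0.3058
  σ(X1,X3) = 0.17 × 0.91 × 1.33 = 0.2058
  σ(X1,X4) = 0.14 × 0.91 × 1.16 = 0.1478
  σ(X2,X3) = 0.22 × 1.40 × 1.33 = 0.4096
  σ(X2,X4) = 0.21 × 1.40 × 1.16 = 0.3410
  σ(X3,X4) = 0.25 × 1.33 × 1.16 = 0.3857
σ²_T = Σσ²ᵢ + 2·Σσ_ij = 5.9026 + 2 × 1.7957 = 9.4940
α = (4/3)·(1 − 5.9026/9.4940) = 0.50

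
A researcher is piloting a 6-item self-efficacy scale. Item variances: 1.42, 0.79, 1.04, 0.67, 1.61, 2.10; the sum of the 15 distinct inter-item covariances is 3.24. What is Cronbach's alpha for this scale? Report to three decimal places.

Σσ²ᵢ = 1.42 + 0.79 + 1.04 + 0.67 + 1.61 + 2.10 = 7.63
Sum of distinct covariances = 3.24
total variance = Σσ²ᵢ + 2·Σcov = 7.63 + 2 × 3.24 = 14.11
α = (6/5)·(1 − 7.63/14.11) = 0.551

Cronbach's alpha = 0.551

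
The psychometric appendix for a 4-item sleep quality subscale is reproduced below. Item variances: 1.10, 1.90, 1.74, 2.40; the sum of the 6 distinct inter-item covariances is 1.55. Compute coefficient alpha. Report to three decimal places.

α = 0.404

Σσᵢ² = 1.10 + 1.90 + 1.74 + 2.40 = 7.14
Sum of distinct covariances = 1.55
σ²_total = Σσᵢ² + 2·Σcov = 7.14 + 2 × 1.55 = 10.24
α = (4/3)·(1 − 7.14/10.24) = 0.404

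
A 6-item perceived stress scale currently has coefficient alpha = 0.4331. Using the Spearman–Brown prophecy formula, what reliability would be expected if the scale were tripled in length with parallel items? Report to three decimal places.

predicted reliability = 0.696

Length factor m = 3
α' = m·α / (1 + (m−1)·α)
   = 3 × 0.4331 / (1 + (3 − 1) × 0.4331)
   = 1.2993 / 1.8662 = 0.696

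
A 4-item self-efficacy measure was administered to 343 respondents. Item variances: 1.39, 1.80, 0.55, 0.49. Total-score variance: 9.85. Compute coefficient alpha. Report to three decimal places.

coefficient alpha = 0.761

Σσᵢ² = 1.39 + 1.80 + 0.55 + 0.49 = 4.23
α = (k/(k−1))·(1 − Σσᵢ²/σ²_T) = (4/3)·(1 − 4.23/9.85) = 0.761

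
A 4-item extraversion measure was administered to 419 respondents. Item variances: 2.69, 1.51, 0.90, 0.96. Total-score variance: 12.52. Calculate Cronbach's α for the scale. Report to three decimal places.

ΣVar(i) = 2.69 + 1.51 + 0.90 + 0.96 = 6.06
α = (k/(k−1))·(1 − ΣVar(i)/Var(T)) = (4/3)·(1 − 6.06/12.52) = 0.688

Cronbach's α = 0.688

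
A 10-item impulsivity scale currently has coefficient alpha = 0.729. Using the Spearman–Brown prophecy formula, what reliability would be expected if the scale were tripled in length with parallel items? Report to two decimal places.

predicted reliability = 0.89

Length factor m = 3
α' = m·α / (1 + (m−1)·α)
   = 3 × 0.729 / (1 + (3 − 1) × 0.729)
   = 2.1870 / 2.4580 = 0.89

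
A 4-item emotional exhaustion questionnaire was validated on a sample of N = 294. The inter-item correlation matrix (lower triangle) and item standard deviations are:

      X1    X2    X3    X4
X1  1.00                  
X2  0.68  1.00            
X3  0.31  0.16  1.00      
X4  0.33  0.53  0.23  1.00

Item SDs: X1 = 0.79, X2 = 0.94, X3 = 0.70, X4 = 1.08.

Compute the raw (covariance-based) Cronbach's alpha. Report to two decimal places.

Σσ²ᵢ = 0.79² + 0.94² + 0.70² + 1.08² = 3.1641
Covariances σ_ij = r_ij · s_i · s_j:
  σ(X1,X2) = 0.68 × 0.79 × 0.94 = 0.5050
  σ(X1,X3) = 0.31 × 0.79 × 0.70 = 0.1714
  σ(X1,X4) = 0.33 × 0.79 × 1.08 = 0.2816
  σ(X2,X3) = 0.16 × 0.94 × 0.70 = 0.1053
  σ(X2,X4) = 0.53 × 0.94 × 1.08 = 0.5381
  σ(X3,X4) = 0.23 × 0.70 × 1.08 = 0.1739
σ²_T = Σσ²ᵢ + 2·Σσ_ij = 3.1641 + 2 × 1.7753 = 6.7147
α = (4/3)·(1 − 3.1641/6.7147) = 0.71

α = 0.71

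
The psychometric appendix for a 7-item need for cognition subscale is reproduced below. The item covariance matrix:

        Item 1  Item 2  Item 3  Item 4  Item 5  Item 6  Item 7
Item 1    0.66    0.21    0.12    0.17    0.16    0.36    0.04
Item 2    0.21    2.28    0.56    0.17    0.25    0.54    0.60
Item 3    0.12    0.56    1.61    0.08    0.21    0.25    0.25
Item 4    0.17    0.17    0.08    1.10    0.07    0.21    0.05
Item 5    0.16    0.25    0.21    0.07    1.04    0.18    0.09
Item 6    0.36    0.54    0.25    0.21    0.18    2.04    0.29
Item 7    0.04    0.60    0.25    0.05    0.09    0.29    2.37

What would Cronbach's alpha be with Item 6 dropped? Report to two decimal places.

Cronbach's alpha = 0.48

Remaining items: Item 1, Item 2, Item 3, Item 4, Item 5, Item 7 (k = 6).
sum of item variances = 0.66 + 2.28 + 1.61 + 1.10 + 1.04 + 2.37 = 9.06
total variance = 9.06 + 2 × 3.03 = 15.12
α (item deleted) = (6/5)·(1 − 9.06/15.12) = 0.48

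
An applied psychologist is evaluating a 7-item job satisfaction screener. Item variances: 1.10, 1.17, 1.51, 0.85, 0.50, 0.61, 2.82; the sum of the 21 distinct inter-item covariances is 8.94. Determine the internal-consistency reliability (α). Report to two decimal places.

α = 0.79

Σσᵢ² = 1.10 + 1.17 + 1.51 + 0.85 + 0.50 + 0.61 + 2.82 = 8.56
Sum of distinct covariances = 8.94
σ²_T = Σσᵢ² + 2·Σcov = 8.56 + 2 × 8.94 = 26.44
α = (7/6)·(1 − 8.56/26.44) = 0.79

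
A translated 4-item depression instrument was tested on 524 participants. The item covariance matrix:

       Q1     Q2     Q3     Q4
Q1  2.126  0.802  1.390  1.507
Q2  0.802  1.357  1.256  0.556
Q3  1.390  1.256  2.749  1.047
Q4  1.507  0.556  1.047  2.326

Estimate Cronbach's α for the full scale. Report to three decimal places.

Cronbach's α = 0.807

sum of item variances = 2.126 + 1.357 + 2.749 + 2.326 = 8.558
Sum of off-diagonal covariances = 6.558
σ²_T = 8.558 + 2 × 6.558 = 21.674
α = (k/(k−1))·(1 − sum of item variances/σ²_T) = (4/3)·(1 − 8.558/21.674) = 0.807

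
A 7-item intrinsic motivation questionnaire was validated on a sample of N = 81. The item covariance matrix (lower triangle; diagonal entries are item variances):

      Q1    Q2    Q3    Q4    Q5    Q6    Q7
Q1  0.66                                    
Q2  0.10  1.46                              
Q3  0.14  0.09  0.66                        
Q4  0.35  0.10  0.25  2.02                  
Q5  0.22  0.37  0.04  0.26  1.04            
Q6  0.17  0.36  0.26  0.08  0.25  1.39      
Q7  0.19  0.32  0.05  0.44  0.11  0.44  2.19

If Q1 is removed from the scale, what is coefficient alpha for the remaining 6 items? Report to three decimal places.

Remaining items: Q2, Q3, Q4, Q5, Q6, Q7 (k = 6).
sum of item variances = 1.46 + 0.66 + 2.02 + 1.04 + 1.39 + 2.19 = 8.76
total variance = 8.76 + 2 × 3.42 = 15.60
α (item deleted) = (6/5)·(1 − 8.76/15.60) = 0.526

coefficient alpha = 0.526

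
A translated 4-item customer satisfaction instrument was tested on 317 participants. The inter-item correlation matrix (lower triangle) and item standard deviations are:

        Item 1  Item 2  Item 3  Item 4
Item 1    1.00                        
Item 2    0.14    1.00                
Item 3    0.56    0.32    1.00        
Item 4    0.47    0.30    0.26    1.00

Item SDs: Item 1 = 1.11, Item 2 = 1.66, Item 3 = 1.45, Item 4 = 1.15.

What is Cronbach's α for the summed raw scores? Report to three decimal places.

Σσ²ᵢ = 1.11² + 1.66² + 1.45² + 1.15² = 7.4127
Covariances σ_ij = r_ij · s_i · s_j:
  σ(Item 1,Item 2) = 0.14 × 1.11 × 1.66 = 0.2580
  σ(Item 1,Item 3) = 0.56 × 1.11 × 1.45 = 0.9013
  σ(Item 1,Item 4) = 0.47 × 1.11 × 1.15 = 0.6000
  σ(Item 2,Item 3) = 0.32 × 1.66 × 1.45 = 0.7702
  σ(Item 2,Item 4) = 0.30 × 1.66 × 1.15 = 0.5727
  σ(Item 3,Item 4) = 0.26 × 1.45 × 1.15 = 0.4335
σ²_T = Σσ²ᵢ + 2·Σσ_ij = 7.4127 + 2 × 3.5357 = 14.4841
α = (4/3)·(1 − 7.4127/14.4841) = 0.651

α = 0.651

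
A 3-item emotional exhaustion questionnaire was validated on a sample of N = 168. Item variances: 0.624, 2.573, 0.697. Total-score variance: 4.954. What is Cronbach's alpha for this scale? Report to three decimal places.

Σσ²ᵢ = 0.624 + 2.573 + 0.697 = 3.894
α = (k/(k−1))·(1 − Σσ²ᵢ/Var(T)) = (3/2)·(1 − 3.894/4.954) = 0.321

α = 0.321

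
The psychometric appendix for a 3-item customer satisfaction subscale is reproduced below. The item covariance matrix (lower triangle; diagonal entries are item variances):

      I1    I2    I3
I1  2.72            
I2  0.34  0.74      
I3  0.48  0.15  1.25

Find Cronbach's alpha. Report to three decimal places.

Σσᵢ² = 2.72 + 0.74 + 1.25 = 4.71
Σ_{i<j} σ_ij = 0.97
σ²_total = 4.71 + 2 × 0.97 = 6.65
α = (k/(k−1))·(1 − Σσᵢ²/σ²_total) = (3/2)·(1 − 4.71/6.65) = 0.438

Cronbach's alpha = 0.438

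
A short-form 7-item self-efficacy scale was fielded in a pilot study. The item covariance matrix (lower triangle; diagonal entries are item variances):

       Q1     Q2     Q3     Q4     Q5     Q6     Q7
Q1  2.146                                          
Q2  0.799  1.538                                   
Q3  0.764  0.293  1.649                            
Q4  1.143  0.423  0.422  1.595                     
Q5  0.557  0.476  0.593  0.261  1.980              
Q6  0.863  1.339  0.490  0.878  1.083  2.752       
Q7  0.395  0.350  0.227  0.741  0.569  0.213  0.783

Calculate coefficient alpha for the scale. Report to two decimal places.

α = 0.79

ΣVar(i) = 2.146 + 1.538 + 1.649 + 1.595 + 1.980 + 2.752 + 0.783 = 12.443
Sum of the distinct covariances = 12.879
σ²_total = 12.443 + 2 × 12.879 = 38.201
α = (k/(k−1))·(1 − ΣVar(i)/σ²_total) = (7/6)·(1 − 12.443/38.201) = 0.79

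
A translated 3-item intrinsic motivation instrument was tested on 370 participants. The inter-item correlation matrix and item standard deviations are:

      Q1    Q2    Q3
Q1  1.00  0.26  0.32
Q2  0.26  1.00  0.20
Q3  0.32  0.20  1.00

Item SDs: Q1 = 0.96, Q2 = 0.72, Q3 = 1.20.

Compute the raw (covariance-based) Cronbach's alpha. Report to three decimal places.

Σσ²ᵢ = 0.96² + 0.72² + 1.20² = 2.8800
Covariances σ_ij = r_ij · s_i · s_j:
  σ(Q1,Q2) = 0.26 × 0.96 × 0.72 = 0.1797
  σ(Q1,Q3) = 0.32 × 0.96 × 1.20 = 0.3686
  σ(Q2,Q3) = 0.20 × 0.72 × 1.20 = 0.1728
σ²_T = Σσ²ᵢ + 2·Σσ_ij = 2.8800 + 2 × 0.7211 = 4.3222
α = (3/2)·(1 − 2.8800/4.3222) = 0.501

α = 0.501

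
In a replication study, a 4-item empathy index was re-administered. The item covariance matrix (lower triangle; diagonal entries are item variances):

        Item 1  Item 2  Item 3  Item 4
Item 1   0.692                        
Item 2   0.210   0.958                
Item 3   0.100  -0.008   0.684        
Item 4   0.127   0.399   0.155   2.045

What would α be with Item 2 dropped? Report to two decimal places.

Remaining items: Item 1, Item 3, Item 4 (k = 3).
Σσ²ᵢ = 0.692 + 0.684 + 2.045 = 3.421
total variance = 3.421 + 2 × 0.382 = 4.185
α (item deleted) = (3/2)·(1 − 3.421/4.185) = 0.27

α = 0.27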